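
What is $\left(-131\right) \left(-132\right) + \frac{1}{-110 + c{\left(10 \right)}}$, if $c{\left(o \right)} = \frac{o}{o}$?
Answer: $\frac{1884827}{109} \approx 17292.0$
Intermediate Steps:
$c{\left(o \right)} = 1$
$\left(-131\right) \left(-132\right) + \frac{1}{-110 + c{\left(10 \right)}} = \left(-131\right) \left(-132\right) + \frac{1}{-110 + 1} = 17292 + \frac{1}{-109} = 17292 - \frac{1}{109} = \frac{1884827}{109}$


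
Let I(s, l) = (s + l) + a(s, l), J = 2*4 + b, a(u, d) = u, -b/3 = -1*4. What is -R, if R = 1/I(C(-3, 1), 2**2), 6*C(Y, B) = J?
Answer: -3/32 ≈ -0.093750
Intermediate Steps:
b = 12 (b = -(-3)*4 = -3*(-4) = 12)
J = 20 (J = 2*4 + 12 = 8 + 12 = 20)
C(Y, B) = 10/3 (C(Y, B) = (1/6)*20 = 10/3)
I(s, l) = l + 2*s (I(s, l) = (s + l) + s = (l + s) + s = l + 2*s)
R = 3/32 (R = 1/(2**2 + 2*(10/3)) = 1/(4 + 20/3) = 1/(32/3) = 3/32 ≈ 0.093750)
-R = -1*3/32 = -3/32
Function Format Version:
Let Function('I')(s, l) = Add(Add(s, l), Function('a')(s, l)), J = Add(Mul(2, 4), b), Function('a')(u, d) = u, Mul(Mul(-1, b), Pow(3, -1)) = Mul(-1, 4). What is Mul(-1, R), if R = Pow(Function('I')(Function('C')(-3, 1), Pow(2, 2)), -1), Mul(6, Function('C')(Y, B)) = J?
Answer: Rational(-3, 32) ≈ -0.093750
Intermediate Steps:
b = 12 (b = Mul(-3, Mul(-1, 4)) = Mul(-3, -4) = 12)
J = 20 (J = Add(Mul(2, 4), 12) = Add(8, 12) = 20)
Function('C')(Y, B) = Rational(10, 3) (Function('C')(Y, B) = Mul(Rational(1, 6), 20) = Rational(10, 3))
Function('I')(s, l) = Add(l, Mul(2, s)) (Function('I')(s, l) = Add(Add(s, l), s) = Add(Add(l, s), s) = Add(l, Mul(2, s)))
R = Rational(3, 32) (R = Pow(Add(Pow(2, 2), Mul(2, Rational(10, 3))), -1) = Pow(Add(4, Rational(20, 3)), -1) = Pow(Rational(32, 3), -1) = Rational(3, 32) ≈ 0.093750)
Mul(-1, R) = Mul(-1, Rational(3, 32)) = Rational(-3, 32)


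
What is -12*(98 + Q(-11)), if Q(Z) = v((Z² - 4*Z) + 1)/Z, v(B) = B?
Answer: -10944/11 ≈ -994.91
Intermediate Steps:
Q(Z) = (1 + Z² - 4*Z)/Z (Q(Z) = ((Z² - 4*Z) + 1)/Z = (1 + Z² - 4*Z)/Z)
-12*(98 + Q(-11)) = -12*(98 + (-4 - 11 + 1/(-11))) = -12*(98 + (-4 - 11 - 1/11)) = -12*(98 - 166/11) = -12*912/11 = -10944/11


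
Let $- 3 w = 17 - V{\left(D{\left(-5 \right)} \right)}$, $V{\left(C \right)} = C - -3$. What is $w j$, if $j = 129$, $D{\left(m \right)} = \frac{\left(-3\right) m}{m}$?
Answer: $-731$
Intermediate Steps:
$D{\left(m \right)} = -3$
$V{\left(C \right)} = 3 + C$ ($V{\left(C \right)} = C + 3 = 3 + C$)
$w = - \frac{17}{3}$ ($w = - \frac{17 - \left(3 - 3\right)}{3} = - \frac{17 - 0}{3} = - \frac{17 + 0}{3} = \left(- \frac{1}{3}\right) 17 = - \frac{17}{3} \approx -5.6667$)
$w j = \left(- \frac{17}{3}\right) 129 = -731$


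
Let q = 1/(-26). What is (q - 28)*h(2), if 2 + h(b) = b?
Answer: 0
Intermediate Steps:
h(b) = -2 + b
q = -1/26 ≈ -0.038462
(q - 28)*h(2) = (-1/26 - 28)*(-2 + 2) = -729/26*0 = 0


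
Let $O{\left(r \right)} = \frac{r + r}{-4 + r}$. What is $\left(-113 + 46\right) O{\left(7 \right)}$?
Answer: $- \frac{938}{3} \approx -312.67$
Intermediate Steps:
$O{\left(r \right)} = \frac{2 r}{-4 + r}$
$\left(-113 + 46\right) O{\left(7 \right)} = \left(-113 + 46\right) 2 \cdot 7 \frac{1}{-4 + 7} = - 67 \cdot 2 \cdot 7 \cdot \frac{1}{3} = \left(-67\right) \frac{14}{3} = - \frac{938}{3}$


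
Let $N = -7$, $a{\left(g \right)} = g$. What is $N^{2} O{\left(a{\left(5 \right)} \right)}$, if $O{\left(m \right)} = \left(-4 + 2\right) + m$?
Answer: $147$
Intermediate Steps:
$O{\left(m \right)} = -2 + m$
$N^{2} O{\left(a{\left(5 \right)} \right)} = \left(-7\right)^{2} \left(-2 + 5\right) = 49 \cdot 3 = 147$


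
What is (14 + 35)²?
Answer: 2401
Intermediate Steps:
(14 + 35)² = 49² = 2401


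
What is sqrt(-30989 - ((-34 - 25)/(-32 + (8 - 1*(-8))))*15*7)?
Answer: I*sqrt(502019)/4 ≈ 177.13*I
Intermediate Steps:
sqrt(-30989 - ((-34 - 25)/(-32 + (8 - 1*(-8))))*15*7) = sqrt(-30989 - -59/(-32 + (8 + 8))*15*7) = sqrt(-30989 - -59/(-32 + 16)*15*7) = sqrt(-30989 - -59/(-16)*15*7) = sqrt(-30989 - -59*(-1/16)*15*7) = sqrt(-30989 - (59/16)*15*7) = sqrt(-30989 - 885*7/16) = sqrt(-30989 - 1*6195/16) = sqrt(-30989 - 6195/16) = sqrt(-502019/16) = I*sqrt(502019)/4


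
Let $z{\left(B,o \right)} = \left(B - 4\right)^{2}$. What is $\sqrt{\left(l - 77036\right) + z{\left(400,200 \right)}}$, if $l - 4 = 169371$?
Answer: $\sqrt{249155} \approx 499.15$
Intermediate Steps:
$l = 169375$ ($l = 4 + 169371 = 169375$)
$z{\left(B,o \right)} = \left(-4 + B\right)^{2}$
$\sqrt{\left(l - 77036\right) + z{\left(400,200 \right)}} = \sqrt{\left(169375 - 77036\right) + \left(-4 + 400\right)^{2}} = \sqrt{\left(169375 - 77036\right) + 396^{2}} = \sqrt{92339 + 156816} = \sqrt{249155}$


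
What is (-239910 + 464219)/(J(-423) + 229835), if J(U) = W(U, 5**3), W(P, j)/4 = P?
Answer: 224309/228143 ≈ 0.98319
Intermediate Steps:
W(P, j) = 4*P
J(U) = 4*U
(-239910 + 464219)/(J(-423) + 229835) = (-239910 + 464219)/(4*(-423) + 229835) = 224309/(-1692 + 229835) = 224309/228143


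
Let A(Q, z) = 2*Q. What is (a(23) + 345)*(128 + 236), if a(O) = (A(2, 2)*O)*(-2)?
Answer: 58604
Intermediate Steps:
a(O) = -8*O (a(O) = ((2*2)*O)*(-2) = (4*O)*(-2) = -8*O)
(a(23) + 345)*(128 + 236) = (-8*23 + 345)*(128 + 236) = (-184 + 345)*364 = 161*364 = 58604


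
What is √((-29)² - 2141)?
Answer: 10*I*√13 ≈ 36.056*I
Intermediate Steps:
√((-29)² - 2141) = √(841 - 2141) = √(-1300) = 10*I*√13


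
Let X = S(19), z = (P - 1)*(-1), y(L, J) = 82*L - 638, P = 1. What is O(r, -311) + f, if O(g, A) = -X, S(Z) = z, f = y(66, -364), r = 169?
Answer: 4774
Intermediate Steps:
y(L, J) = -638 + 82*L
f = 4774 (f = -638 + 82*66 = -638 + 5412 = 4774)
z = 0 (z = (1 - 1)*(-1) = 0*(-1) = 0)
S(Z) = 0
X = 0
O(g, A) = 0 (O(g, A) = -1*0 = 0)
O(r, -311) + f = 0 + 4774 = 4774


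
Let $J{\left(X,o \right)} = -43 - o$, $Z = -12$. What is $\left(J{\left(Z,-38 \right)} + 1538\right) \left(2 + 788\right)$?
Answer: $1211070$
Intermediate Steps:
$\left(J{\left(Z,-38 \right)} + 1538\right) \left(2 + 788\right) = \left(\left(-43 - -38\right) + 1538\right) \left(2 + 788\right) = \left(\left(-43 + 38\right) + 1538\right) 790 = \left(-5 + 1538\right) 790 = 1533 \cdot 790 = 1211070$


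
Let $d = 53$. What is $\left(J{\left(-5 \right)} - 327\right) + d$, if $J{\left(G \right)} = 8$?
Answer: $-266$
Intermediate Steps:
$\left(J{\left(-5 \right)} - 327\right) + d = \left(8 - 327\right) + 53 = -319 + 53 = -266$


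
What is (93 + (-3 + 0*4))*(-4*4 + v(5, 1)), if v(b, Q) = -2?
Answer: -1620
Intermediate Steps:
(93 + (-3 + 0*4))*(-4*4 + v(5, 1)) = (93 + (-3 + 0*4))*(-4*4 - 2) = (93 + (-3 + 0))*(-16 - 2) = (93 - 3)*(-18) = 90*(-18) = -1620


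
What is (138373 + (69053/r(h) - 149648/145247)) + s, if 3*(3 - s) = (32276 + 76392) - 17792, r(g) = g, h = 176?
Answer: 2773005710691/25563472 ≈ 1.0848e+5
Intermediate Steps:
s = -30289 (s = 3 - ((32276 + 76392) - 17792)/3 = 3 - (108668 - 17792)/3 = 3 - 1/3*90876 = 3 - 30292 = -30289)
(138373 + (69053/r(h) - 149648/145247)) + s = (138373 + (69053/176 - 149648/145247)) - 30289 = (138373 + 10003403043/25563472) - 30289 = 3547297714099/25563472 - 30289 = 2773005710691/25563472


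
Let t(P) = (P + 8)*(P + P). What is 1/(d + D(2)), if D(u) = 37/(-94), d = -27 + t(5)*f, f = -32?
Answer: -94/393615 ≈ -0.00023881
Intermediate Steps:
t(P) = 2*P*(8 + P) (t(P) = (8 + P)*(2*P) = 2*P*(8 + P))
d = -4187 (d = -27 + (2*5*(8 + 5))*(-32) = -27 + (2*5*13)*(-32) = -27 + 130*(-32) = -27 - 4160 = -4187)
D(u) = -37/94 (D(u) = 37*(-1/94) = -37/94)
1/(d + D(2)) = 1/(-4187 - 37/94) = 1/(-393615/94) = -94/393615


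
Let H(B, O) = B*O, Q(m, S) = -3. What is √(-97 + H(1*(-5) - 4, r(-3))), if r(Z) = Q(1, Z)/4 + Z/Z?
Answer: I*√397/2 ≈ 9.9624*I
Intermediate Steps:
r(Z) = ¼ (r(Z) = -3/4 + Z/Z = -3*¼ + 1 = -¾ + 1 = ¼)
√(-97 + H(1*(-5) - 4, r(-3))) = √(-97 + (1*(-5) - 4)*(¼)) = √(-97 + (-5 - 4)*(¼)) = √(-97 - 9*¼) = √(-97 - 9/4) = √(-397/4) = I*√397/2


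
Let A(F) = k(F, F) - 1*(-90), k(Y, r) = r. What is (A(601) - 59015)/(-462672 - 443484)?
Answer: 14581/226539 ≈ 0.064364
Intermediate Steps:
A(F) = 90 + F (A(F) = F - 1*(-90) = F + 90 = 90 + F)
(A(601) - 59015)/(-462672 - 443484) = ((90 + 601) - 59015)/(-462672 - 443484) = (691 - 59015)/(-906156) = -58324*(-1/906156) = 14581/226539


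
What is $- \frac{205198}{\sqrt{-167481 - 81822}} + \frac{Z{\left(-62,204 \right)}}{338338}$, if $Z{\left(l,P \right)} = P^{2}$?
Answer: $\frac{20808}{169169} + \frac{205198 i \sqrt{249303}}{249303} \approx 0.123 + 410.97 i$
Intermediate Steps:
$- \frac{205198}{\sqrt{-167481 - 81822}} + \frac{Z{\left(-62,204 \right)}}{338338} = - \frac{205198}{\sqrt{-167481 - 81822}} + \frac{204^{2}}{338338} = - \frac{205198}{\sqrt{-249303}} + 41616 \cdot \frac{1}{338338} = - \frac{205198}{i \sqrt{249303}} + \frac{20808}{169169} = - 205198 \left(- \frac{i \sqrt{249303}}{249303}\right) + \frac{20808}{169169} = \frac{205198 i \sqrt{249303}}{249303} + \frac{20808}{169169} = \frac{20808}{169169} + \frac{205198 i \sqrt{249303}}{249303}$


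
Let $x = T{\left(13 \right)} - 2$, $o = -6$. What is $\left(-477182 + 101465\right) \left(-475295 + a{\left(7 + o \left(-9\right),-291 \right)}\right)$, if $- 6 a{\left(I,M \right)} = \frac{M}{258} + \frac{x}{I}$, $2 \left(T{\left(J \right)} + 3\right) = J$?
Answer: $\frac{468405746183012}{2623} \approx 1.7858 \cdot 10^{11}$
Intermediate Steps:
$T{\left(J \right)} = -3 + \frac{J}{2}$
$x = \frac{3}{2}$ ($x = \left(-3 + \frac{1}{2} \cdot 13\right) - 2 = \left(-3 + \frac{13}{2}\right) - 2 = \frac{7}{2} - 2 = \frac{3}{2} \approx 1.5$)
$a{\left(I,M \right)} = - \frac{1}{4 I} - \frac{M}{1548}$ ($a{\left(I,M \right)} = - \frac{\frac{M}{258} + \frac{3}{2 I}}{6} = - \frac{1}{4 I} - \frac{M}{1548}$)
$\left(-477182 + 101465\right) \left(-475295 + a{\left(7 + o \left(-9\right),-291 \right)}\right) = \left(-477182 + 101465\right) \left(-475295 + \frac{-387 - \left(7 - -54\right) \left(-291\right)}{1548 \left(7 - -54\right)}\right) = - 375717 \left(-475295 + \frac{-387 - \left(7 + 54\right) \left(-291\right)}{1548 \left(7 + 54\right)}\right) = - 375717 \left(-475295 + \frac{-387 - 61 \left(-291\right)}{1548 \cdot 61}\right) = - 375717 \left(-475295 + \frac{1}{1548} \cdot \frac{1}{61} \left(-387 + 17751\right)\right) = - 375717 \left(-475295 + \frac{1}{1548} \cdot \frac{1}{61} \cdot 17364\right) = - 375717 \left(-475295 + \frac{1447}{7869}\right) = \left(-375717\right) \left(- \frac{3740094908}{7869}\right) = \frac{468405746183012}{2623}$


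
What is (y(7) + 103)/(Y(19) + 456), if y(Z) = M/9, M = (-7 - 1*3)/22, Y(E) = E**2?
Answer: 10192/80883 ≈ 0.12601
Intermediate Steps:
M = -5/11 (M = (-7 - 3)*(1/22) = -10*1/22 = -5/11 ≈ -0.45455)
y(Z) = -5/99 (y(Z) = -5/11/9 = -5/11*1/9 = -5/99)
(y(7) + 103)/(Y(19) + 456) = (-5/99 + 103)/(19**2 + 456) = 10192/(99*(361 + 456)) = (10192/99)/817 = (10192/99)*(1/817) = 10192/80883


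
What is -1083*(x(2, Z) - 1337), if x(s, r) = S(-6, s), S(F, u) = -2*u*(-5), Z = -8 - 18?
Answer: 1426311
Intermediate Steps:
Z = -26
S(F, u) = 10*u
x(s, r) = 10*s
-1083*(x(2, Z) - 1337) = -1083*(10*2 - 1337) = -1083*(20 - 1337) = -1083*(-1317) = 1426311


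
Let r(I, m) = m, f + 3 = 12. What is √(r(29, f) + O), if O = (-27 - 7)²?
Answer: √1165 ≈ 34.132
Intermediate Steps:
f = 9 (f = -3 + 12 = 9)
O = 1156 (O = (-34)² = 1156)
√(r(29, f) + O) = √(9 + 1156) = √1165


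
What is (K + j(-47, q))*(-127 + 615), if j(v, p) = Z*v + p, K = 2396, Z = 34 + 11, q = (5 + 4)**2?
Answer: 176656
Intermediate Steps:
q = 81 (q = 9**2 = 81)
Z = 45
j(v, p) = p + 45*v (j(v, p) = 45*v + p = p + 45*v)
(K + j(-47, q))*(-127 + 615) = (2396 + (81 + 45*(-47)))*(-127 + 615) = (2396 + (81 - 2115))*488 = (2396 - 2034)*488 = 362*488 = 176656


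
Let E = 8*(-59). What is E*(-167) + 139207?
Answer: 218031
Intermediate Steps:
E = -472
E*(-167) + 139207 = -472*(-167) + 139207 = 78824 + 139207 = 218031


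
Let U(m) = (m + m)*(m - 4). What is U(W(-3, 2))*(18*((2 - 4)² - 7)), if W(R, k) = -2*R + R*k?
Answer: 0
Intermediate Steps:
U(m) = 2*m*(-4 + m) (U(m) = (2*m)*(-4 + m) = 2*m*(-4 + m))
U(W(-3, 2))*(18*((2 - 4)² - 7)) = (2*(-3*(-2 + 2))*(-4 - 3*(-2 + 2)))*(18*((2 - 4)² - 7)) = (2*(-3*0)*(-4 - 3*0))*(18*((-2)² - 7)) = (2*0*(-4 + 0))*(18*(4 - 7)) = (2*0*(-4))*(18*(-3)) = 0*(-54) = 0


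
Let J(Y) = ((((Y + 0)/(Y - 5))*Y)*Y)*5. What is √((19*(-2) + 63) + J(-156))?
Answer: √3056762905/161 ≈ 343.40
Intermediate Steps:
J(Y) = 5*Y³/(-5 + Y) (J(Y) = (((Y/(-5 + Y))*Y)*Y)*5 = ((Y²/(-5 + Y))*Y)*5 = (Y³/(-5 + Y))*5 = 5*Y³/(-5 + Y))
√((19*(-2) + 63) + J(-156)) = √((19*(-2) + 63) + 5*(-156)³/(-5 - 156)) = √((-38 + 63) + 5*(-3796416)/(-161)) = √(25 + 5*(-3796416)*(-1/161)) = √(25 + 18982080/161) = √(18986105/161) = √3056762905/161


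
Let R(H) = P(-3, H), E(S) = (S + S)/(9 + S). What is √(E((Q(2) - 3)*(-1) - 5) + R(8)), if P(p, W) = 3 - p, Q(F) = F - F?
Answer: √266/7 ≈ 2.3299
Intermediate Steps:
Q(F) = 0
E(S) = 2*S/(9 + S) (E(S) = (2*S)/(9 + S) = 2*S/(9 + S))
R(H) = 6 (R(H) = 3 - 1*(-3) = 3 + 3 = 6)
√(E((Q(2) - 3)*(-1) - 5) + R(8)) = √(2*((0 - 3)*(-1) - 5)/(9 + ((0 - 3)*(-1) - 5)) + 6) = √(2*(-3*(-1) - 5)/(9 + (-3*(-1) - 5)) + 6) = √(2*(3 - 5)/(9 + (3 - 5)) + 6) = √(2*(-2)/(9 - 2) + 6) = √(2*(-2)/7 + 6) = √(2*(-2)*(⅐) + 6) = √(-4/7 + 6) = √(38/7) = √266/7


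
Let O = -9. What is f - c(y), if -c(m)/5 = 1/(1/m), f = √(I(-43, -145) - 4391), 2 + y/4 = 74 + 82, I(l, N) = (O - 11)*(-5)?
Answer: 3080 + I*√4291 ≈ 3080.0 + 65.506*I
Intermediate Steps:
I(l, N) = 100 (I(l, N) = (-9 - 11)*(-5) = -20*(-5) = 100)
y = 616 (y = -8 + 4*(74 + 82) = -8 + 4*156 = -8 + 624 = 616)
f = I*√4291 (f = √(100 - 4391) = √(-4291) = I*√4291 ≈ 65.506*I)
c(m) = -5*m
f - c(y) = I*√4291 - (-5)*616 = I*√4291 - 1*(-3080) = I*√4291 + 3080 = 3080 + I*√4291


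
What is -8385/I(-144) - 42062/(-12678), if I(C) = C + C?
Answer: 6578827/202848 ≈ 32.432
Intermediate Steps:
I(C) = 2*C
-8385/I(-144) - 42062/(-12678) = -8385/(2*(-144)) - 42062/(-12678) = -8385/(-288) - 42062*(-1/12678) = -8385*(-1/288) + 21031/6339 = 2795/96 + 21031/6339 = 6578827/202848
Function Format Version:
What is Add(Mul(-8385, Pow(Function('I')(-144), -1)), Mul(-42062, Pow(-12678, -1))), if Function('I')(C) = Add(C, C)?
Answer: Rational(6578827, 202848) ≈ 32.432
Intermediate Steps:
Function('I')(C) = Mul(2, C)
Add(Mul(-8385, Pow(Function('I')(-144), -1)), Mul(-42062, Pow(-12678, -1))) = Add(Mul(-8385, Pow(Mul(2, -144), -1)), Mul(-42062, Pow(-12678, -1))) = Add(Mul(-8385, Pow(-288, -1)), Mul(-42062, Rational(-1, 12678))) = Add(Mul(-8385, Rational(-1, 288)), Rational(21031, 6339)) = Add(Rational(2795, 96), Rational(21031, 6339)) = Rational(6578827, 202848)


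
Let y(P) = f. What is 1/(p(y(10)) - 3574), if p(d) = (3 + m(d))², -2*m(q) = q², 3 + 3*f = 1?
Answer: -81/288869 ≈ -0.00028040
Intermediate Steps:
f = -⅔ (f = -1 + (⅓)*1 = -1 + ⅓ = -⅔ ≈ -0.66667)
m(q) = -q²/2
y(P) = -⅔
p(d) = (3 - d²/2)²
1/(p(y(10)) - 3574) = 1/((-6 + (-⅔)²)²/4 - 3574) = 1/((-6 + 4/9)²/4 - 3574) = 1/((-50/9)²/4 - 3574) = 1/((¼)*(2500/81) - 3574) = 1/(625/81 - 3574) = 1/(-288869/81) = -81/288869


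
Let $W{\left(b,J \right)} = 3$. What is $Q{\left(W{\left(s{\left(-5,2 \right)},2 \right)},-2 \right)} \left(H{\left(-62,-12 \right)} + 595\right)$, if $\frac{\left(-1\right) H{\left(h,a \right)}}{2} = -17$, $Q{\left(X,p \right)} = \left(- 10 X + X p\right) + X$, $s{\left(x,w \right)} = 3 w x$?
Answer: $-20757$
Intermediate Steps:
$s{\left(x,w \right)} = 3 w x$
$Q{\left(X,p \right)} = - 9 X + X p$
$H{\left(h,a \right)} = 34$ ($H{\left(h,a \right)} = \left(-2\right) \left(-17\right) = 34$)
$Q{\left(W{\left(s{\left(-5,2 \right)},2 \right)},-2 \right)} \left(H{\left(-62,-12 \right)} + 595\right) = 3 \left(-9 - 2\right) \left(34 + 595\right) = 3 \left(-11\right) 629 = \left(-33\right) 629 = -20757$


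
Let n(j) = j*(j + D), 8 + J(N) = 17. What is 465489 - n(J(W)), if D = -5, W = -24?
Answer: 465453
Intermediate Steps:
J(N) = 9 (J(N) = -8 + 17 = 9)
n(j) = j*(-5 + j) (n(j) = j*(j - 5) = j*(-5 + j))
465489 - n(J(W)) = 465489 - 9*(-5 + 9) = 465489 - 9*4 = 465489 - 1*36 = 465489 - 36 = 465453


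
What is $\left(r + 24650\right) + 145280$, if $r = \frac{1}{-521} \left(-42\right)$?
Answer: $\frac{88533572}{521} \approx 1.6993 \cdot 10^{5}$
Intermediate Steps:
$r = \frac{42}{521}$ ($r = \left(- \frac{1}{521}\right) \left(-42\right) = \frac{42}{521} \approx 0.080614$)
$\left(r + 24650\right) + 145280 = \left(\frac{42}{521} + 24650\right) + 145280 = \frac{12842692}{521} + 145280 = \frac{88533572}{521}$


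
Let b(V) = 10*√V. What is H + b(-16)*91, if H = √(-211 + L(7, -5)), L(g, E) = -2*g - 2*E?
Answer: I*(3640 + √215) ≈ 3654.7*I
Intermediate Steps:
L(g, E) = -2*E - 2*g
H = I*√215 (H = √(-211 + (-2*(-5) - 2*7)) = √(-211 + (10 - 14)) = √(-211 - 4) = √(-215) = I*√215 ≈ 14.663*I)
H + b(-16)*91 = I*√215 + (10*√(-16))*91 = I*√215 + (10*(4*I))*91 = I*√215 + (40*I)*91 = I*√215 + 3640*I = 3640*I + I*√215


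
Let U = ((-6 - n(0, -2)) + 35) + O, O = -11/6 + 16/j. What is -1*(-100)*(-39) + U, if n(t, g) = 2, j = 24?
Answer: -23245/6 ≈ -3874.2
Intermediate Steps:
O = -7/6 (O = -11/6 + 16/24 = -11*⅙ + 16*(1/24) = -11/6 + ⅔ = -7/6 ≈ -1.1667)
U = 155/6 (U = ((-6 - 1*2) + 35) - 7/6 = ((-6 - 2) + 35) - 7/6 = (-8 + 35) - 7/6 = 27 - 7/6 = 155/6 ≈ 25.833)
-1*(-100)*(-39) + U = -1*(-100)*(-39) + 155/6 = 100*(-39) + 155/6 = -3900 + 155/6 = -23245/6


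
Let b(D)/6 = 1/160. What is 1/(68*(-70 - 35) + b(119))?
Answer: -80/571197 ≈ -0.00014006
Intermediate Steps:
b(D) = 3/80 (b(D) = 6/160 = 6*(1/160) = 3/80)
1/(68*(-70 - 35) + b(119)) = 1/(68*(-70 - 35) + 3/80) = 1/(68*(-105) + 3/80) = 1/(-7140 + 3/80) = 1/(-571197/80) = -80/571197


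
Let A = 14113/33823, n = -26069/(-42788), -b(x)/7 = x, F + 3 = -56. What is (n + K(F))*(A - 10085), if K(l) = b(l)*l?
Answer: 177808801594237467/723609262 ≈ 2.4572e+8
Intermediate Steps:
F = -59 (F = -3 - 56 = -59)
b(x) = -7*x
K(l) = -7*l² (K(l) = (-7*l)*l = -7*l²)
n = 26069/42788 (n = -26069*(-1/42788) = 26069/42788 ≈ 0.60926)
A = 14113/33823 (A = 14113*(1/33823) = 14113/33823 ≈ 0.41726)
(n + K(F))*(A - 10085) = (26069/42788 - 7*(-59)²)*(14113/33823 - 10085) = (26069/42788 - 7*3481)*(-341090842/33823) = (26069/42788 - 24367)*(-341090842/33823) = -1042589127/42788*(-341090842/33823) = 177808801594237467/723609262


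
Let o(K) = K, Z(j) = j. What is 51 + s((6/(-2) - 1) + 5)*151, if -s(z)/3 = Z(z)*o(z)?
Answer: -402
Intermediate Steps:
s(z) = -3*z**2 (s(z) = -3*z*z = -3*z**2)
51 + s((6/(-2) - 1) + 5)*151 = 51 - 3*((6/(-2) - 1) + 5)**2*151 = 51 - 3*((6*(-1/2) - 1) + 5)**2*151 = 51 - 3*((-3 - 1) + 5)**2*151 = 51 - 3*(-4 + 5)**2*151 = 51 - 3*1**2*151 = 51 - 3*1*151 = 51 - 3*151 = 51 - 453 = -402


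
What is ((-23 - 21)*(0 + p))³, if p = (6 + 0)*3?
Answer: -496793088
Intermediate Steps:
p = 18 (p = 6*3 = 18)
((-23 - 21)*(0 + p))³ = ((-23 - 21)*(0 + 18))³ = (-44*18)³ = (-792)³ = -496793088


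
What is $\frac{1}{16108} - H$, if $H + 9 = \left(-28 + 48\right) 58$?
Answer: $- \frac{18540307}{16108} \approx -1151.0$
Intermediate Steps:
$H = 1151$ ($H = -9 + \left(-28 + 48\right) 58 = -9 + 20 \cdot 58 = -9 + 1160 = 1151$)
$\frac{1}{16108} - H = \frac{1}{16108} - 1151 = - \frac{18540307}{16108}$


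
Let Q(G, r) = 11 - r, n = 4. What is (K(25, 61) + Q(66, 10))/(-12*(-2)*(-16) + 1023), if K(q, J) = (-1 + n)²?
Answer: 10/639 ≈ 0.015649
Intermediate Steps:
K(q, J) = 9 (K(q, J) = (-1 + 4)² = 3² = 9)
(K(25, 61) + Q(66, 10))/(-12*(-2)*(-16) + 1023) = (9 + (11 - 1*10))/(-12*(-2)*(-16) + 1023) = (9 + (11 - 10))/(24*(-16) + 1023) = (9 + 1)/(-384 + 1023) = 10/639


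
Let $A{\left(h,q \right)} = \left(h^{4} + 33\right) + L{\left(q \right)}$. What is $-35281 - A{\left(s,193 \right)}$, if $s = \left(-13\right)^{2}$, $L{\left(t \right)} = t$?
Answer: $-815766228$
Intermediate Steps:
$s = 169$
$A{\left(h,q \right)} = 33 + q + h^{4}$ ($A{\left(h,q \right)} = \left(h^{4} + 33\right) + q = \left(33 + h^{4}\right) + q = 33 + q + h^{4}$)
$-35281 - A{\left(s,193 \right)} = -35281 - \left(33 + 193 + 169^{4}\right) = -35281 - \left(33 + 193 + 815730721\right) = -35281 - 815730947 = -815766228$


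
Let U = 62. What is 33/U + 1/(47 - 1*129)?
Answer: 661/1271 ≈ 0.52006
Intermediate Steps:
33/U + 1/(47 - 1*129) = 33/62 + 1/(47 - 1*129) = 33*(1/62) + 1/(47 - 129) = 33/62 + 1/(-82) = 33/62 - 1/82 = 661/1271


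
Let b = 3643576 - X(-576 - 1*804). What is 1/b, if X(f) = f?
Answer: 1/3644956 ≈ 2.7435e-7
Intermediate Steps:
b = 3644956 (b = 3643576 - (-576 - 1*804) = 3643576 - (-576 - 804) = 3643576 - 1*(-1380) = 3643576 + 1380 = 3644956)
1/b = 1/3644956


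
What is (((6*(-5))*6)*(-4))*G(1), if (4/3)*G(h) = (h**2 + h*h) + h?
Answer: 1620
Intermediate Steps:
G(h) = 3*h**2/2 + 3*h/4 (G(h) = 3*((h**2 + h*h) + h)/4 = 3*((h**2 + h**2) + h)/4 = 3*(2*h**2 + h)/4 = 3*(h + 2*h**2)/4 = 3*h**2/2 + 3*h/4)
(((6*(-5))*6)*(-4))*G(1) = (((6*(-5))*6)*(-4))*((3/4)*1*(1 + 2*1)) = (-30*6*(-4))*((3/4)*1*(1 + 2)) = (-180*(-4))*((3/4)*1*3) = 720*(9/4) = 1620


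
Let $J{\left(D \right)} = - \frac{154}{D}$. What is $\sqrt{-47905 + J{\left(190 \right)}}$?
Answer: $\frac{22 i \sqrt{893285}}{95} \approx 218.87 i$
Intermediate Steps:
$\sqrt{-47905 + J{\left(190 \right)}} = \sqrt{-47905 - \frac{154}{190}} = \sqrt{-47905 - \frac{77}{95}} = \sqrt{- \frac{4551052}{95}} = \frac{22 i \sqrt{893285}}{95}$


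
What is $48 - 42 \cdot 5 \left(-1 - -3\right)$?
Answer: $-372$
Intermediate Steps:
$48 - 42 \cdot 5 \left(-1 - -3\right) = 48 - 42 \cdot 5 \left(-1 + 3\right) = 48 - 42 \cdot 5 \cdot 2 = 48 - 420 = -372$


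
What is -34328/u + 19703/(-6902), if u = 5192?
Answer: -2494337/263494 ≈ -9.4664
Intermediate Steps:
-34328/u + 19703/(-6902) = -34328/5192 + 19703/(-6902) = -34328*1/5192 + 19703*(-1/6902) = -4291/649 - 1159/406 = -2494337/263494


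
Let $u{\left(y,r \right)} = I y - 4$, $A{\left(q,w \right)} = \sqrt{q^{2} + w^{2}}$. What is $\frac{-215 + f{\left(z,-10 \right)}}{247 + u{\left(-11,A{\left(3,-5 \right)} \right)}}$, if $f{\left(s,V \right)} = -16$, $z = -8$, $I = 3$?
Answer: $- \frac{11}{10} \approx -1.1$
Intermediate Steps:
$u{\left(y,r \right)} = -4 + 3 y$ ($u{\left(y,r \right)} = 3 y - 4 = -4 + 3 y$)
$\frac{-215 + f{\left(z,-10 \right)}}{247 + u{\left(-11,A{\left(3,-5 \right)} \right)}} = \frac{-215 - 16}{247 + \left(-4 + 3 \left(-11\right)\right)} = - \frac{231}{247 - 37} = - \frac{231}{210} = \left(-231\right) \frac{1}{210} = - \frac{11}{10}$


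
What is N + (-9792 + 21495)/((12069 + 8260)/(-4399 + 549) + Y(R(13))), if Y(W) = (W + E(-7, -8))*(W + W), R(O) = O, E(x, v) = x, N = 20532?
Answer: 11959180722/580271 ≈ 20610.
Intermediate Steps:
Y(W) = 2*W*(-7 + W) (Y(W) = (W - 7)*(W + W) = (-7 + W)*(2*W) = 2*W*(-7 + W))
N + (-9792 + 21495)/((12069 + 8260)/(-4399 + 549) + Y(R(13))) = 20532 + (-9792 + 21495)/((12069 + 8260)/(-4399 + 549) + 2*13*(-7 + 13)) = 20532 + 11703/(20329/(-3850) + 2*13*6) = 20532 + 11703/(20329*(-1/3850) + 156) = 20532 + 11703/(-20329/3850 + 156) = 20532 + 11703/(580271/3850) = 20532 + 11703*(3850/580271) = 20532 + 45056550/580271 = 11959180722/580271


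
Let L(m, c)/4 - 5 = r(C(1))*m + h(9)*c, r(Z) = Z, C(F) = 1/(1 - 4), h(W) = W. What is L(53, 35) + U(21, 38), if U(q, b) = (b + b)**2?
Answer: 20956/3 ≈ 6985.3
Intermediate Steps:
U(q, b) = 4*b**2 (U(q, b) = (2*b)**2 = 4*b**2)
C(F) = -1/3 (C(F) = 1/(-3) = -1/3)
L(m, c) = 20 + 36*c - 4*m/3 (L(m, c) = 20 + 4*(-m/3 + 9*c) = 20 + 4*(9*c - m/3) = 20 + (36*c - 4*m/3) = 20 + 36*c - 4*m/3)
L(53, 35) + U(21, 38) = (20 + 36*35 - 4/3*53) + 4*38**2 = (20 + 1260 - 212/3) + 4*1444 = 3628/3 + 5776 = 20956/3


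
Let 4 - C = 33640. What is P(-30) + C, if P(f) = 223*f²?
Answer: 167064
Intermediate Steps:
C = -33636 (C = 4 - 1*33640 = 4 - 33640 = -33636)
P(-30) + C = 223*(-30)² - 33636 = 223*900 - 33636 = 200700 - 33636 = 167064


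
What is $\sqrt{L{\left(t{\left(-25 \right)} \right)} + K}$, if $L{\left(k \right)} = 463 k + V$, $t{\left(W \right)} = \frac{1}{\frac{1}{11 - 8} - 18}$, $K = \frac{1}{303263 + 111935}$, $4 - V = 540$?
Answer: $\frac{i \sqrt{272244374437212982}}{22005494} \approx 23.711 i$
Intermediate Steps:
$V = -536$ ($V = 4 - 540 = -536$)
$K = \frac{1}{415198} \approx 2.4085 \cdot 10^{-6}$
$t{\left(W \right)} = - \frac{3}{53}$ ($t{\left(W \right)} = \frac{1}{\frac{1}{3} - 18} = \frac{1}{- \frac{53}{3}} = - \frac{3}{53}$)
$L{\left(k \right)} = -536 + 463 k$ ($L{\left(k \right)} = 463 k - 536 = -536 + 463 k$)
$\sqrt{L{\left(t{\left(-25 \right)} \right)} + K} = \sqrt{\left(-536 + 463 \left(- \frac{3}{53}\right)\right) + \frac{1}{415198}} = \sqrt{\left(-536 - \frac{1389}{53}\right) + \frac{1}{415198}} = \sqrt{- \frac{29797}{53} + \frac{1}{415198}} = \sqrt{- \frac{12371654753}{22005494}} = \frac{i \sqrt{272244374437212982}}{22005494}$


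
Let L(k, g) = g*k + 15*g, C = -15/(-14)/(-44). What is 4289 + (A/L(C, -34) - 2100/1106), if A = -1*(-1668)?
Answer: 17691020683/4129725 ≈ 4283.8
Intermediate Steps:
A = 1668
C = -15/616 (C = -15*(-1/14)*(-1/44) = (15/14)*(-1/44) = -15/616 ≈ -0.024351)
L(k, g) = 15*g + g*k
4289 + (A/L(C, -34) - 2100/1106) = 4289 + (1668/((-34*(15 - 15/616))) - 2100/1106) = 4289 + (1668/((-34*9225/616)) - 2100*1/1106) = 4289 + (1668/(-156825/308) - 150/79) = 4289 + (1668*(-308/156825) - 150/79) = 4289 + (-171248/52275 - 150/79) = 4289 - 21369842/4129725 = 17691020683/4129725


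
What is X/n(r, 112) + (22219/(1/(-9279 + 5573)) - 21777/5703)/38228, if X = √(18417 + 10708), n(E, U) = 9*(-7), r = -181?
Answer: -156535217473/72671428 - 5*√1165/63 ≈ -2156.7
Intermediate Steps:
n(E, U) = -63
X = 5*√1165 (X = √29125 = 5*√1165 ≈ 170.66)
X/n(r, 112) + (22219/(1/(-9279 + 5573)) - 21777/5703)/38228 = (5*√1165)/(-63) + (22219/(1/(-9279 + 5573)) - 21777/5703)/38228 = (5*√1165)*(-1/63) + (22219/(1/(-3706)) - 21777*1/5703)*(1/38228) = -5*√1165/63 + (22219/(-1/3706) - 7259/1901)*(1/38228) = -5*√1165/63 + (22219*(-3706) - 7259/1901)*(1/38228) = -5*√1165/63 + (-82343614 - 7259/1901)*(1/38228) = -5*√1165/63 - 156535217473/1901*1/38228 = -5*√1165/63 - 156535217473/72671428 = -156535217473/72671428 - 5*√1165/63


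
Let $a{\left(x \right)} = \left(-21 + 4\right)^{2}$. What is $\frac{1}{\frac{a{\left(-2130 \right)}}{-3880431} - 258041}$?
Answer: $- \frac{3880431}{1001310295960} \approx -3.8753 \cdot 10^{-6}$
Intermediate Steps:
$a{\left(x \right)} = 289$ ($a{\left(x \right)} = \left(-17\right)^{2} = 289$)
$\frac{1}{\frac{a{\left(-2130 \right)}}{-3880431} - 258041} = \frac{1}{\frac{289}{-3880431} - 258041} = \frac{1}{289 \left(- \frac{1}{3880431}\right) - 258041} = \frac{1}{- \frac{289}{3880431} - 258041} = \frac{1}{- \frac{1001310295960}{3880431}} = - \frac{3880431}{1001310295960}$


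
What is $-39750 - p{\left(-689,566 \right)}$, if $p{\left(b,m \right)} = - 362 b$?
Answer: $-289168$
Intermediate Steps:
$-39750 - p{\left(-689,566 \right)} = -39750 - \left(-362\right) \left(-689\right) = -39750 - 249418 = -289168$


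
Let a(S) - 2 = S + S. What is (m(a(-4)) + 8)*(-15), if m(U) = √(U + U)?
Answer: -120 - 30*I*√3 ≈ -120.0 - 51.962*I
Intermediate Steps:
a(S) = 2 + 2*S (a(S) = 2 + (S + S) = 2 + 2*S)
m(U) = √2*√U (m(U) = √(2*U) = √2*√U)
(m(a(-4)) + 8)*(-15) = (√2*√(2 + 2*(-4)) + 8)*(-15) = (√2*√(2 - 8) + 8)*(-15) = (√2*√(-6) + 8)*(-15) = (√2*(I*√6) + 8)*(-15) = (2*I*√3 + 8)*(-15) = (8 + 2*I*√3)*(-15) = -120 - 30*I*√3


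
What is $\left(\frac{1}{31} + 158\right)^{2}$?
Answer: $\frac{24000201}{961} \approx 24974.0$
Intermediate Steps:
$\left(\frac{1}{31} + 158\right)^{2} = \left(\frac{4899}{31}\right)^{2} = \frac{24000201}{961}$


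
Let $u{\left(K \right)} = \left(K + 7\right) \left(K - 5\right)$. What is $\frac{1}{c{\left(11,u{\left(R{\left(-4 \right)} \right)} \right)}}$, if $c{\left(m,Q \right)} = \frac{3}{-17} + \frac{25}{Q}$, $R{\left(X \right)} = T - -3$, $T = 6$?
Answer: $\frac{1088}{233} \approx 4.6695$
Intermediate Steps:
$R{\left(X \right)} = 9$ ($R{\left(X \right)} = 6 - -3 = 6 + 3 = 9$)
$u{\left(K \right)} = \left(-5 + K\right) \left(7 + K\right)$ ($u{\left(K \right)} = \left(7 + K\right) \left(-5 + K\right) = \left(-5 + K\right) \left(7 + K\right)$)
$c{\left(m,Q \right)} = - \frac{3}{17} + \frac{25}{Q}$ ($c{\left(m,Q \right)} = 3 \left(- \frac{1}{17}\right) + \frac{25}{Q} = - \frac{3}{17} + \frac{25}{Q}$)
$\frac{1}{c{\left(11,u{\left(R{\left(-4 \right)} \right)} \right)}} = \frac{1}{- \frac{3}{17} + \frac{25}{-35 + 9^{2} + 2 \cdot 9}} = \frac{1}{- \frac{3}{17} + \frac{25}{-35 + 81 + 18}} = \frac{1}{- \frac{3}{17} + \frac{25}{64}} = \frac{1}{\frac{233}{1088}} = \frac{1088}{233}$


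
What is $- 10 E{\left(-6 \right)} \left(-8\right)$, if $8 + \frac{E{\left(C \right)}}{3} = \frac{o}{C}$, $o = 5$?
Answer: $-2120$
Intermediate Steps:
$E{\left(C \right)} = -24 + \frac{15}{C}$ ($E{\left(C \right)} = -24 + 3 \frac{5}{C} = -24 + \frac{15}{C}$)
$- 10 E{\left(-6 \right)} \left(-8\right) = - 10 \left(-24 + \frac{15}{-6}\right) \left(-8\right) = - 10 \left(-24 + 15 \left(- \frac{1}{6}\right)\right) \left(-8\right) = - 10 \left(-24 - \frac{5}{2}\right) \left(-8\right) = - 10 \left(- \frac{53}{2}\right) \left(-8\right) = - \left(-265\right) \left(-8\right) = \left(-1\right) 2120 = -2120$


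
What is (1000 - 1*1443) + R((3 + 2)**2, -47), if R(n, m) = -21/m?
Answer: -20800/47 ≈ -442.55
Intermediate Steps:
(1000 - 1*1443) + R((3 + 2)**2, -47) = (1000 - 1*1443) - 21/(-47) = (1000 - 1443) - 21*(-1/47) = -443 + 21/47 = -20800/47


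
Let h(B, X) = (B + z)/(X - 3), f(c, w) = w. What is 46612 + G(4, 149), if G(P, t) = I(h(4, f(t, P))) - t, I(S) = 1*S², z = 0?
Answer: 46479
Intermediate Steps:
h(B, X) = B/(-3 + X) (h(B, X) = (B + 0)/(X - 3) = B/(-3 + X))
I(S) = S²
G(P, t) = -t + 16/(-3 + P)² (G(P, t) = (4/(-3 + P))² - t = 16/(-3 + P)² - t = -t + 16/(-3 + P)²)
46612 + G(4, 149) = 46612 + (-1*149 + 16/(-3 + 4)²) = 46612 + (-149 + 16/1²) = 46612 + (-149 + 16*1) = 46612 + (-149 + 16) = 46612 - 133 = 46479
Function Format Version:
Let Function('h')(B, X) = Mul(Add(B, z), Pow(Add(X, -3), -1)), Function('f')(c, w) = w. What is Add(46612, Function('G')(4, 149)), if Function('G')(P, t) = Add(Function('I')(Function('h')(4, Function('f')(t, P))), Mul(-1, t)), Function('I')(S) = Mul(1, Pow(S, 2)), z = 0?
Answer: 46479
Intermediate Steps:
Function('h')(B, X) = Mul(B, Pow(Add(-3, X), -1)) (Function('h')(B, X) = Mul(Add(B, 0), Pow(Add(X, -3), -1)) = Mul(B, Pow(Add(-3, X), -1)))
Function('I')(S) = Pow(S, 2)
Function('G')(P, t) = Add(Mul(-1, t), Mul(16, Pow(Add(-3, P), -2))) (Function('G')(P, t) = Add(Pow(Mul(4, Pow(Add(-3, P), -1)), 2), Mul(-1, t)) = Add(Mul(16, Pow(Add(-3, P), -2)), Mul(-1, t)) = Add(Mul(-1, t), Mul(16, Pow(Add(-3, P), -2))))
Add(46612, Function('G')(4, 149)) = Add(46612, Add(Mul(-1, 149), Mul(16, Pow(Add(-3, 4), -2)))) = Add(46612, Add(-149, Mul(16, Pow(1, -2)))) = Add(46612, Add(-149, Mul(16, 1))) = Add(46612, Add(-149, 16)) = Add(46612, -133) = 46479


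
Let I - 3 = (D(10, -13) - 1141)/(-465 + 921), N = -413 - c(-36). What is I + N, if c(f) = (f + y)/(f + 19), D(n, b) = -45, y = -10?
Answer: -1609729/3876 ≈ -415.31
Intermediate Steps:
c(f) = (-10 + f)/(19 + f) (c(f) = (f - 10)/(f + 19) = (-10 + f)/(19 + f))
N = -7067/17 (N = -413 - (-10 - 36)/(19 - 36) = -413 - (-46)/(-17) = -413 - (-1)*(-46)/17 = -413 - 1*46/17 = -413 - 46/17 = -7067/17 ≈ -415.71)
I = 91/228 (I = 3 + (-45 - 1141)/(-465 + 921) = 3 - 1186/456 = 3 - 1186*1/456 = 3 - 593/228 = 91/228 ≈ 0.39912)
I + N = 91/228 - 7067/17 = -1609729/3876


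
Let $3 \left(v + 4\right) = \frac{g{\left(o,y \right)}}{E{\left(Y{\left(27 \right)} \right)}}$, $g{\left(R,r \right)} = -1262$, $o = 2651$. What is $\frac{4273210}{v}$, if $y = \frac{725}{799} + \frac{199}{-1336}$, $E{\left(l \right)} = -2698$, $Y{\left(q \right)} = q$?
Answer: $- \frac{52246770}{47} \approx -1.1116 \cdot 10^{6}$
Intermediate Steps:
$y = \frac{809599}{1067464}$ ($y = 725 \cdot \frac{1}{799} + 199 \left(- \frac{1}{1336}\right) = \frac{725}{799} - \frac{199}{1336} = \frac{809599}{1067464} \approx 0.75843$)
$v = - \frac{15557}{4047}$ ($v = -4 + \frac{\left(-1262\right) \frac{1}{-2698}}{3} = -4 + \frac{\left(-1262\right) \left(- \frac{1}{2698}\right)}{3} = -4 + \frac{1}{3} \cdot \frac{631}{1349} = -4 + \frac{631}{4047} = - \frac{15557}{4047} \approx -3.8441$)
$\frac{4273210}{v} = \frac{4273210}{- \frac{15557}{4047}} = 4273210 \left(- \frac{4047}{15557}\right) = - \frac{52246770}{47}$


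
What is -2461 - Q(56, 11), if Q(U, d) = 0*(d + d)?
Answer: -2461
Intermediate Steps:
Q(U, d) = 0 (Q(U, d) = 0*(2*d) = 0)
-2461 - Q(56, 11) = -2461 - 1*0 = -2461 + 0 = -2461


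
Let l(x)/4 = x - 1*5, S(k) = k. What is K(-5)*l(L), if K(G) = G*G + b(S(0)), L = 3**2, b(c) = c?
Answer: 400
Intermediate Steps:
L = 9
l(x) = -20 + 4*x (l(x) = 4*(x - 1*5) = 4*(x - 5) = 4*(-5 + x) = -20 + 4*x)
K(G) = G**2 (K(G) = G*G + 0 = G**2 + 0 = G**2)
K(-5)*l(L) = (-5)**2*(-20 + 4*9) = 25*(-20 + 36) = 25*16 = 400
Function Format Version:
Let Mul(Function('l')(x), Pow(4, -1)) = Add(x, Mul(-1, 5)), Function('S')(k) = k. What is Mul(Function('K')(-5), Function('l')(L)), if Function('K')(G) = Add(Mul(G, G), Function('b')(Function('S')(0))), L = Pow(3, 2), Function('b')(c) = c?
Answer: 400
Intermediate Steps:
L = 9
Function('l')(x) = Add(-20, Mul(4, x)) (Function('l')(x) = Mul(4, Add(x, Mul(-1, 5))) = Mul(4, Add(x, -5)) = Mul(4, Add(-5, x)) = Add(-20, Mul(4, x)))
Function('K')(G) = Pow(G, 2) (Function('K')(G) = Add(Mul(G, G), 0) = Add(Pow(G, 2), 0) = Pow(G, 2))
Mul(Function('K')(-5), Function('l')(L)) = Mul(Pow(-5, 2), Add(-20, Mul(4, 9))) = Mul(25, Add(-20, 36)) = Mul(25, 16) = 400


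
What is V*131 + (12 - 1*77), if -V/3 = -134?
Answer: 52597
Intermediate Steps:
V = 402 (V = -3*(-134) = 402)
V*131 + (12 - 1*77) = 402*131 + (12 - 1*77) = 52662 + (12 - 77) = 52662 - 65 = 52597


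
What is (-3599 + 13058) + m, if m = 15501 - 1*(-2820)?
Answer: 27780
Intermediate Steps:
m = 18321 (m = 15501 + 2820 = 18321)
(-3599 + 13058) + m = (-3599 + 13058) + 18321 = 9459 + 18321 = 27780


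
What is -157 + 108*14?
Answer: 1355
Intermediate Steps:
-157 + 108*14 = -157 + 1512 = 1355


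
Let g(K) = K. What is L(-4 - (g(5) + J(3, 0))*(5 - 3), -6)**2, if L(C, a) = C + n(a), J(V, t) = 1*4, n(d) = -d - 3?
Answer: 361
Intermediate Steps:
n(d) = -3 - d
J(V, t) = 4
L(C, a) = -3 + C - a (L(C, a) = C + (-3 - a) = -3 + C - a)
L(-4 - (g(5) + J(3, 0))*(5 - 3), -6)**2 = (-3 + (-4 - (5 + 4)*(5 - 3)) - 1*(-6))**2 = (-3 + (-4 - 9*2) + 6)**2 = (-3 + (-4 - 1*18) + 6)**2 = (-3 + (-4 - 18) + 6)**2 = (-3 - 22 + 6)**2 = (-19)**2 = 361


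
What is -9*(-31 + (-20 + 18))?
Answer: 297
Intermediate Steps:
-9*(-31 + (-20 + 18)) = -9*(-31 - 2) = -9*(-33) = 297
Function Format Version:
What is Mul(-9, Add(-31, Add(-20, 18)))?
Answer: 297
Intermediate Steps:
Mul(-9, Add(-31, Add(-20, 18))) = Mul(-9, Add(-31, -2)) = Mul(-9, -33) = 297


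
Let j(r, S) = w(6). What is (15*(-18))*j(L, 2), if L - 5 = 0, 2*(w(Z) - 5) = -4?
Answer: -810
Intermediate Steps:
w(Z) = 3 (w(Z) = 5 + (1/2)*(-4) = 5 - 2 = 3)
L = 5 (L = 5 + 0 = 5)
j(r, S) = 3
(15*(-18))*j(L, 2) = (15*(-18))*3 = -270*3 = -810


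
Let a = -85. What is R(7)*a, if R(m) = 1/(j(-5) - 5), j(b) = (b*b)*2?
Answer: -17/9 ≈ -1.8889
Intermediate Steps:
j(b) = 2*b² (j(b) = b²*2 = 2*b²)
R(m) = 1/45 (R(m) = 1/(2*(-5)² - 5) = 1/(2*25 - 5) = 1/(50 - 5) = 1/45)
R(7)*a = (1/45)*(-85) = -17/9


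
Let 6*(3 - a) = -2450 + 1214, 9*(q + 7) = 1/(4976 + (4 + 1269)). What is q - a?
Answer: -12148055/56241 ≈ -216.00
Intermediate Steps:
q = -393686/56241 (q = -7 + 1/(9*(4976 + (4 + 1269))) = -7 + 1/(9*(4976 + 1273)) = -7 + (⅑)/6249 = -7 + (⅑)*(1/6249) = -7 + 1/56241 = -393686/56241 ≈ -7.0000)
a = 209 (a = 3 - (-2450 + 1214)/6 = 3 - ⅙*(-1236) = 3 + 206 = 209)
q - a = -393686/56241 - 1*209 = -393686/56241 - 209 = -12148055/56241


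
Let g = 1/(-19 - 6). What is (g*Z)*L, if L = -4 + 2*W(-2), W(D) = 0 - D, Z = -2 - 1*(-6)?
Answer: 0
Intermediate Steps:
Z = 4 (Z = -2 + 6 = 4)
W(D) = -D
L = 0 (L = -4 + 2*(-1*(-2)) = -4 + 2*2 = -4 + 4 = 0)
g = -1/25 (g = 1/(-25) = -1/25 ≈ -0.040000)
(g*Z)*L = -1/25*4*0 = -4/25*0 = 0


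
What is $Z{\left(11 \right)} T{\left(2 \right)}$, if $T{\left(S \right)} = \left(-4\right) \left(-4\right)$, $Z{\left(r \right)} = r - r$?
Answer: $0$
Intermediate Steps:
$Z{\left(r \right)} = 0$
$T{\left(S \right)} = 16$
$Z{\left(11 \right)} T{\left(2 \right)} = 0 \cdot 16 = 0$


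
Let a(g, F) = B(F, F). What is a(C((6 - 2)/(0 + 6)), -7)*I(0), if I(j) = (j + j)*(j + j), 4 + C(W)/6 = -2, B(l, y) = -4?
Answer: 0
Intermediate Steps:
C(W) = -36 (C(W) = -24 + 6*(-2) = -24 - 12 = -36)
a(g, F) = -4
I(j) = 4*j² (I(j) = (2*j)*(2*j) = 4*j²)
a(C((6 - 2)/(0 + 6)), -7)*I(0) = -16*0² = -16*0 = -4*0 = 0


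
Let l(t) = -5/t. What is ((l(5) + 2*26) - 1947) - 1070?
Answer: -2966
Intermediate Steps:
((l(5) + 2*26) - 1947) - 1070 = ((-5/5 + 2*26) - 1947) - 1070 = ((-5*1/5 + 52) - 1947) - 1070 = ((-1 + 52) - 1947) - 1070 = (51 - 1947) - 1070 = -1896 - 1070 = -2966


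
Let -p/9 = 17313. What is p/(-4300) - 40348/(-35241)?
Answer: 5664643297/151536300 ≈ 37.381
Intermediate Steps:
p = -155817 (p = -9*17313 = -155817)
p/(-4300) - 40348/(-35241) = -155817/(-4300) - 40348/(-35241) = -155817*(-1/4300) - 40348*(-1/35241) = 155817/4300 + 40348/35241 = 5664643297/151536300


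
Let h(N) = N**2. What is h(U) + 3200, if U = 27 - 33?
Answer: 3236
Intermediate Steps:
U = -6
h(U) + 3200 = (-6)**2 + 3200 = 36 + 3200 = 3236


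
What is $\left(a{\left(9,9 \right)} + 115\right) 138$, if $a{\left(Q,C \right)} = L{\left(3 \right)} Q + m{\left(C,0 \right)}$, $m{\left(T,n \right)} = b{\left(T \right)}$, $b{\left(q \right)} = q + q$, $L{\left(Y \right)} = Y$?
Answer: $22080$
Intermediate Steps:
$b{\left(q \right)} = 2 q$
$m{\left(T,n \right)} = 2 T$
$a{\left(Q,C \right)} = 2 C + 3 Q$ ($a{\left(Q,C \right)} = 3 Q + 2 C = 2 C + 3 Q$)
$\left(a{\left(9,9 \right)} + 115\right) 138 = \left(\left(2 \cdot 9 + 3 \cdot 9\right) + 115\right) 138 = \left(\left(18 + 27\right) + 115\right) 138 = \left(45 + 115\right) 138 = 160 \cdot 138 = 22080$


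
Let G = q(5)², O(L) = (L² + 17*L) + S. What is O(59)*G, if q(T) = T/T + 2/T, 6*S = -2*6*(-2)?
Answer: 219912/25 ≈ 8796.5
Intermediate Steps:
S = 4 (S = (-2*6*(-2))/6 = (-12*(-2))/6 = (⅙)*24 = 4)
q(T) = 1 + 2/T
O(L) = 4 + L² + 17*L (O(L) = (L² + 17*L) + 4 = 4 + L² + 17*L)
G = 49/25 (G = ((2 + 5)/5)² = ((⅕)*7)² = (7/5)² = 49/25 ≈ 1.9600)
O(59)*G = (4 + 59² + 17*59)*(49/25) = (4 + 3481 + 1003)*(49/25) = 4488*(49/25) = 219912/25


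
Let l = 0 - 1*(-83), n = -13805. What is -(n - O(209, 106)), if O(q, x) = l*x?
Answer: 22603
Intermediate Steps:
l = 83 (l = 0 + 83 = 83)
O(q, x) = 83*x
-(n - O(209, 106)) = -(-13805 - 83*106) = -(-13805 - 1*8798) = -(-13805 - 8798) = -1*(-22603) = 22603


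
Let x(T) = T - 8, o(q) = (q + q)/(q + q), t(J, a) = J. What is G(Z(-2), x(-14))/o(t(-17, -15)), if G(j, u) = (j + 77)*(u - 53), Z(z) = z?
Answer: -5625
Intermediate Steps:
o(q) = 1 (o(q) = (2*q)/((2*q)) = (2*q)*(1/(2*q)) = 1)
x(T) = -8 + T
G(j, u) = (-53 + u)*(77 + j) (G(j, u) = (77 + j)*(-53 + u) = (-53 + u)*(77 + j))
G(Z(-2), x(-14))/o(t(-17, -15)) = (-4081 - 53*(-2) + 77*(-8 - 14) - 2*(-8 - 14))/1 = (-4081 + 106 + 77*(-22) - 2*(-22))*1 = (-4081 + 106 - 1694 + 44)*1 = -5625*1 = -5625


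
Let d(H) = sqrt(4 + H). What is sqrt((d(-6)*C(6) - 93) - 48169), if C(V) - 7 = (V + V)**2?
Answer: sqrt(-48262 + 151*I*sqrt(2)) ≈ 0.486 + 219.69*I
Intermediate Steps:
C(V) = 7 + 4*V**2 (C(V) = 7 + (V + V)**2 = 7 + (2*V)**2 = 7 + 4*V**2)
sqrt((d(-6)*C(6) - 93) - 48169) = sqrt((sqrt(4 - 6)*(7 + 4*6**2) - 93) - 48169) = sqrt((sqrt(-2)*(7 + 4*36) - 93) - 48169) = sqrt(((I*sqrt(2))*(7 + 144) - 93) - 48169) = sqrt(((I*sqrt(2))*151 - 93) - 48169) = sqrt((151*I*sqrt(2) - 93) - 48169) = sqrt((-93 + 151*I*sqrt(2)) - 48169) = sqrt(-48262 + 151*I*sqrt(2))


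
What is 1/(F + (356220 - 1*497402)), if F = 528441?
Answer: 1/387259 ≈ 2.5823e-6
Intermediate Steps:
1/(F + (356220 - 1*497402)) = 1/(528441 + (356220 - 1*497402)) = 1/(528441 + (356220 - 497402)) = 1/(528441 - 141182) = 1/387259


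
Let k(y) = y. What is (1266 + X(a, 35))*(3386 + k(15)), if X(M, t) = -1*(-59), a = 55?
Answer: 4506325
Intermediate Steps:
X(M, t) = 59
(1266 + X(a, 35))*(3386 + k(15)) = (1266 + 59)*(3386 + 15) = 1325*3401 = 4506325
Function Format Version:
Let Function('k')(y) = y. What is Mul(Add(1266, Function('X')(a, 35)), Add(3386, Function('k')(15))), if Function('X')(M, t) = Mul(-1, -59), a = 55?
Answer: 4506325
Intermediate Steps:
Function('X')(M, t) = 59
Mul(Add(1266, Function('X')(a, 35)), Add(3386, Function('k')(15))) = Mul(Add(1266, 59), Add(3386, 15)) = Mul(1325, 3401) = 4506325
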